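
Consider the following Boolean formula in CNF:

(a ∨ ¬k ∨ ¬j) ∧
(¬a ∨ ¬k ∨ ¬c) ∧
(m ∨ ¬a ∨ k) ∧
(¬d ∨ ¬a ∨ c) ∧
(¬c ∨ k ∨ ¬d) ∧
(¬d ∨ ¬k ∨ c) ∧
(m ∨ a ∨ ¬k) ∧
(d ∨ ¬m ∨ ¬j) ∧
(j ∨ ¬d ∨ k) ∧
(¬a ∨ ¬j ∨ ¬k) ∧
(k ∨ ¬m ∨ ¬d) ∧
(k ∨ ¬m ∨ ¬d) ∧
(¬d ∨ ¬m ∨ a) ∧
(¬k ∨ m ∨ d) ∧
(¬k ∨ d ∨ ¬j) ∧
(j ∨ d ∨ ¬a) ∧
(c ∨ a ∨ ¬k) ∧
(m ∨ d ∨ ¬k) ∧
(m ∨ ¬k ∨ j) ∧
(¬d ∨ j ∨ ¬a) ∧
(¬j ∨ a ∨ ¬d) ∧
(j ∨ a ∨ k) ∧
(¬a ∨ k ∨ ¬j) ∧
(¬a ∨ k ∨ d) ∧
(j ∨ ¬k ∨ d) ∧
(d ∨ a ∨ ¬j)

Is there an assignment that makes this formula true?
No

No, the formula is not satisfiable.

No assignment of truth values to the variables can make all 26 clauses true simultaneously.

The formula is UNSAT (unsatisfiable).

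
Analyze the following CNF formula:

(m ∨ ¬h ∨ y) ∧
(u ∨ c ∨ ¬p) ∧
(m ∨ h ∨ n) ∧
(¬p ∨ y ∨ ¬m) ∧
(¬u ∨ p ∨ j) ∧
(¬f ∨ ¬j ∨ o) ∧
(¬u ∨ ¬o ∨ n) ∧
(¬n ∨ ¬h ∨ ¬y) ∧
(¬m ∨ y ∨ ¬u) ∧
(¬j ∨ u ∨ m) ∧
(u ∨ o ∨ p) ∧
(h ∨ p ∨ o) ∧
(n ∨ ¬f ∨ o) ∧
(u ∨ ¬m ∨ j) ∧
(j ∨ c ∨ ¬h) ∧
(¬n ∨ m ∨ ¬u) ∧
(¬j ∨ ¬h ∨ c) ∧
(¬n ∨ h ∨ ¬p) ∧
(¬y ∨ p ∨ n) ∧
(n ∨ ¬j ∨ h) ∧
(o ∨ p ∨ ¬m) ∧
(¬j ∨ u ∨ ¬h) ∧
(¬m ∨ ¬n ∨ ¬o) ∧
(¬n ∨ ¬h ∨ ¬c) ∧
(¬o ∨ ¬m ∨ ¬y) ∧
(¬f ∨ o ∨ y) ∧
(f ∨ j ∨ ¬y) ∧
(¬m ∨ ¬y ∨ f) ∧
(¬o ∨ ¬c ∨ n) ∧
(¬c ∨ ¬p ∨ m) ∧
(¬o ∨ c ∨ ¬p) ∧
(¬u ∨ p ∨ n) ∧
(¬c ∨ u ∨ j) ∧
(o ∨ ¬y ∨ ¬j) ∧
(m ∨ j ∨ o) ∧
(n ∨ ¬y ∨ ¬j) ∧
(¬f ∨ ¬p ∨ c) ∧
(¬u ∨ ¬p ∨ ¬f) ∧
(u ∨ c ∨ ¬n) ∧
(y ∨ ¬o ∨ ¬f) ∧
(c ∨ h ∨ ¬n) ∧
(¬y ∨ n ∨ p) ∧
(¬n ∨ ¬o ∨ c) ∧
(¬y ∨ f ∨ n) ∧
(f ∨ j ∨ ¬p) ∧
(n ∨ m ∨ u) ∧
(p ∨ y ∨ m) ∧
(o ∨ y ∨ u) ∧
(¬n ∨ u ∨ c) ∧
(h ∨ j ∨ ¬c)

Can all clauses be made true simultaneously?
No

No, the formula is not satisfiable.

No assignment of truth values to the variables can make all 50 clauses true simultaneously.

The formula is UNSAT (unsatisfiable).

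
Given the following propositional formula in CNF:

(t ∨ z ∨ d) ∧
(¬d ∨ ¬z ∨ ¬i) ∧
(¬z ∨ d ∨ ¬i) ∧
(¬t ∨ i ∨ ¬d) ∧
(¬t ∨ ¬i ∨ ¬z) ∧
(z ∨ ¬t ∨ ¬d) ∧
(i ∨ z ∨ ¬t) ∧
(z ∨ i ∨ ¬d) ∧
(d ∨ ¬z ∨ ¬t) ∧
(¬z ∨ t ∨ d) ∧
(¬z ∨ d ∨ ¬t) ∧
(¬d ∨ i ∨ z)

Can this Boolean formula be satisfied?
Yes

Yes, the formula is satisfiable.

One satisfying assignment is: d=True, t=False, i=False, z=True

Verification: With this assignment, all 12 clauses evaluate to true.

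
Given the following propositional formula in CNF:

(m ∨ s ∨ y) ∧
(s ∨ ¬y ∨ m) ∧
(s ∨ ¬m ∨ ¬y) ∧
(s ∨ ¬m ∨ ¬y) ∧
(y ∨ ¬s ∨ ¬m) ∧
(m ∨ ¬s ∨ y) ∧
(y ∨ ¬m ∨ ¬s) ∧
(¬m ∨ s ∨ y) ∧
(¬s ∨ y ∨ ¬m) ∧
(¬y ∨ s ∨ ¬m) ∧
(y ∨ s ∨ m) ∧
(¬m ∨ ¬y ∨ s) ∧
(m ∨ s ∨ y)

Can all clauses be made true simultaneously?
Yes

Yes, the formula is satisfiable.

One satisfying assignment is: m=True, s=True, y=True

Verification: With this assignment, all 13 clauses evaluate to true.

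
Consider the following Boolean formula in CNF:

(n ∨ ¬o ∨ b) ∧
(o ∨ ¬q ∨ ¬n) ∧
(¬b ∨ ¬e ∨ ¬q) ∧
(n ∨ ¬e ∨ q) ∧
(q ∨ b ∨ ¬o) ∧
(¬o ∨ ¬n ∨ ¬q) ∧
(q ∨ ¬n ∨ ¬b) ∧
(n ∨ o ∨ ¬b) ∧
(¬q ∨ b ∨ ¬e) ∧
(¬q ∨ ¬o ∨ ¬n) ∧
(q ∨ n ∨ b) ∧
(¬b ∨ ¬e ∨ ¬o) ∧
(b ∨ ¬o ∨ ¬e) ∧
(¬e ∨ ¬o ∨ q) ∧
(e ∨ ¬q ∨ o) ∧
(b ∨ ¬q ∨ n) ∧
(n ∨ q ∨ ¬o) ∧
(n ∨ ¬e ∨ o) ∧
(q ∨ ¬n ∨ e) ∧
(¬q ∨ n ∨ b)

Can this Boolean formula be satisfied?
Yes

Yes, the formula is satisfiable.

One satisfying assignment is: b=True, o=True, q=True, n=False, e=False

Verification: With this assignment, all 20 clauses evaluate to true.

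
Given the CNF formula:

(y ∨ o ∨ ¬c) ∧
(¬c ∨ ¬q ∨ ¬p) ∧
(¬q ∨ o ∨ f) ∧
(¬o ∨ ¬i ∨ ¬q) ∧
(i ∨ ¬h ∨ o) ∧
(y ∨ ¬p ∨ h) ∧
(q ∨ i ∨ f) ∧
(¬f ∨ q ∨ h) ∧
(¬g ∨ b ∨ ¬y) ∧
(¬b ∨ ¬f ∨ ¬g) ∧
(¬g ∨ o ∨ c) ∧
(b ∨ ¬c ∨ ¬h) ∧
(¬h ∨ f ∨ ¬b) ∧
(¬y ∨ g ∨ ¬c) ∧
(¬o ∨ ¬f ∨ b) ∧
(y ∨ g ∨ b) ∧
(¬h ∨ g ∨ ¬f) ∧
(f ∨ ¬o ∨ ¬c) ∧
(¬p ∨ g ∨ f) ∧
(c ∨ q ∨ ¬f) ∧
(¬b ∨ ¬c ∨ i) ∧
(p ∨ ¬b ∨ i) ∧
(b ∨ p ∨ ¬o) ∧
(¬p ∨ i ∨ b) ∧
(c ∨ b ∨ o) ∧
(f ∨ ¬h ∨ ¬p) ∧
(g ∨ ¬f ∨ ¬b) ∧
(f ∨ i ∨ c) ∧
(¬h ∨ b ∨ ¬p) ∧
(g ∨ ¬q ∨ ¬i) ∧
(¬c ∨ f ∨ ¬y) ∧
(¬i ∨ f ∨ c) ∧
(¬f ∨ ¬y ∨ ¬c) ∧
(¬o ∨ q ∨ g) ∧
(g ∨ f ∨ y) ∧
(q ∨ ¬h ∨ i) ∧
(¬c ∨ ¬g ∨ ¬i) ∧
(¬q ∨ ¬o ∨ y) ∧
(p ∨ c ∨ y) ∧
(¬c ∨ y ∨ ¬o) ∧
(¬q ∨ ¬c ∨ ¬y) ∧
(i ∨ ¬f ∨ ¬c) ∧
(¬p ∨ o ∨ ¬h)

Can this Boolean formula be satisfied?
No

No, the formula is not satisfiable.

No assignment of truth values to the variables can make all 43 clauses true simultaneously.

The formula is UNSAT (unsatisfiable).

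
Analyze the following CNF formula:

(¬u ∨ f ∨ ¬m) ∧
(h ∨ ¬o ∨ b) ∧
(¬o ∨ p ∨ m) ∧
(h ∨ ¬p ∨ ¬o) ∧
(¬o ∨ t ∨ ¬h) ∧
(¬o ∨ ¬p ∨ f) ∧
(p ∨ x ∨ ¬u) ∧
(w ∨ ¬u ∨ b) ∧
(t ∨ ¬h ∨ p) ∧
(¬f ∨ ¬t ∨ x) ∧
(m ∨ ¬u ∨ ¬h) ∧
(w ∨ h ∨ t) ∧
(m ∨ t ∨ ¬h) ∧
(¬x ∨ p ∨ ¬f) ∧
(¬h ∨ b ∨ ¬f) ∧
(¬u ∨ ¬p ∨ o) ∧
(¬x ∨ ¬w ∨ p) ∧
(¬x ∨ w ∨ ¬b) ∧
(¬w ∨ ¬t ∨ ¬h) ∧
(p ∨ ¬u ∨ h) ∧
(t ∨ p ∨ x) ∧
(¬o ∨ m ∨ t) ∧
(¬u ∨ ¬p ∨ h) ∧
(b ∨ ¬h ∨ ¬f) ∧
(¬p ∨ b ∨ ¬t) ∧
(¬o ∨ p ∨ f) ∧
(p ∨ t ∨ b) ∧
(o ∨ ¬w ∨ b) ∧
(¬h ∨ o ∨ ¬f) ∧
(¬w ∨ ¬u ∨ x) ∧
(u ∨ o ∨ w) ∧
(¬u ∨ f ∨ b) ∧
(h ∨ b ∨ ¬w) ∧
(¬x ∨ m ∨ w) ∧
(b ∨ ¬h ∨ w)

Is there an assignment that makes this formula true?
Yes

Yes, the formula is satisfiable.

One satisfying assignment is: u=False, t=False, h=False, p=True, w=True, o=False, x=False, m=True, f=True, b=True

Verification: With this assignment, all 35 clauses evaluate to true.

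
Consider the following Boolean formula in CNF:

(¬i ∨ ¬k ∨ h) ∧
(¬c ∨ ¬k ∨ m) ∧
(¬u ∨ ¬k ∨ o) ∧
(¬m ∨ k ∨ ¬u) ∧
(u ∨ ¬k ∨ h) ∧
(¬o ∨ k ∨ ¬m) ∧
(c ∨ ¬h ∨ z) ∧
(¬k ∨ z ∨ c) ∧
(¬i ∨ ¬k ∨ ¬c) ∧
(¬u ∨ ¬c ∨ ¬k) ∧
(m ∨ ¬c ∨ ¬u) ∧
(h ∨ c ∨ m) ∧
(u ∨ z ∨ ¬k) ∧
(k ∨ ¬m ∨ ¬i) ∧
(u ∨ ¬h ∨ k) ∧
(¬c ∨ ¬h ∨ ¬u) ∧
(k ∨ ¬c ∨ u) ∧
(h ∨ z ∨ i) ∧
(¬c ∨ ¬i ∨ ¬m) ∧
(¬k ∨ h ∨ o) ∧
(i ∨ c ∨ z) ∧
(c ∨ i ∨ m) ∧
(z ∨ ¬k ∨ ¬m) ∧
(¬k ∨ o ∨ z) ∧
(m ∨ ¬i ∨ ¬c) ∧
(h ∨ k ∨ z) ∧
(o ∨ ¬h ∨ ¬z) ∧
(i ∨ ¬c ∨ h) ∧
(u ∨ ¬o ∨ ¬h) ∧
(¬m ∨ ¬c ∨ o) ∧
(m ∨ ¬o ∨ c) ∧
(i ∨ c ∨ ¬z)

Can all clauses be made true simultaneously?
Yes

Yes, the formula is satisfiable.

One satisfying assignment is: k=True, i=True, m=True, u=True, h=True, c=False, o=True, z=True

Verification: With this assignment, all 32 clauses evaluate to true.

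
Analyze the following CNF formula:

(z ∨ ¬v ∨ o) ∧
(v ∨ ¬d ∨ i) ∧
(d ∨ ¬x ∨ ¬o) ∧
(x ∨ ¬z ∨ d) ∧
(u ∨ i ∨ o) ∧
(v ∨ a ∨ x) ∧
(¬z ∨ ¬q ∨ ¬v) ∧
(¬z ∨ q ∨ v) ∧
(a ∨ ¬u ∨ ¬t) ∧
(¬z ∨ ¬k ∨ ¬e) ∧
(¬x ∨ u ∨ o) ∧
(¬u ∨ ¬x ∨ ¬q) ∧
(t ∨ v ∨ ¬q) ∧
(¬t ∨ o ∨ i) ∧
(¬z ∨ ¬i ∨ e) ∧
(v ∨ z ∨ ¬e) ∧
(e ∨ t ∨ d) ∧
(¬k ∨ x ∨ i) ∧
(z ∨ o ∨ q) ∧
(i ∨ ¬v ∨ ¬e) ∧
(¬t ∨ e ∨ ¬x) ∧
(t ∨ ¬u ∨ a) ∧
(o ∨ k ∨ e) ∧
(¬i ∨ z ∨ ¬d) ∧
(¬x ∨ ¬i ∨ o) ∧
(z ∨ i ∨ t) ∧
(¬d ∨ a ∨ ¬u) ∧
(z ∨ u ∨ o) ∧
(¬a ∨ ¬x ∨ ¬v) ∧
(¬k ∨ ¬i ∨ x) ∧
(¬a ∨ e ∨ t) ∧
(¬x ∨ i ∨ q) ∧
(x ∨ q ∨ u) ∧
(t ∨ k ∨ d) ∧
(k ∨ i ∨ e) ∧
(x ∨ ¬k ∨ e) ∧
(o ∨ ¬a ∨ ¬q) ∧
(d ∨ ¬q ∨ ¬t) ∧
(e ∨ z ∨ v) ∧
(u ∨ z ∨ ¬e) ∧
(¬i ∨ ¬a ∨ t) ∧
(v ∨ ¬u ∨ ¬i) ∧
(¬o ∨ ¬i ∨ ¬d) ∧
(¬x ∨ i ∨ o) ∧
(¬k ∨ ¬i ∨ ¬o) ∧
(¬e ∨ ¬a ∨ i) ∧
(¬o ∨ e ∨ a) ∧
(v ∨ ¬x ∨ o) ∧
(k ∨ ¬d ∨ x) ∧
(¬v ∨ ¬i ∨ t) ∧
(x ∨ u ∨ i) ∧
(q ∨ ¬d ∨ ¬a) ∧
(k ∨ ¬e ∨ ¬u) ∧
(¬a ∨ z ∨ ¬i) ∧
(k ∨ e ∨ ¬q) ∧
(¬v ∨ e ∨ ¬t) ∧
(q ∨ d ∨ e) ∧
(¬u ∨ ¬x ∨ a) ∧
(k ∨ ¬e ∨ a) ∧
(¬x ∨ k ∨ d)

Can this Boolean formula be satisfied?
No

No, the formula is not satisfiable.

No assignment of truth values to the variables can make all 60 clauses true simultaneously.

The formula is UNSAT (unsatisfiable).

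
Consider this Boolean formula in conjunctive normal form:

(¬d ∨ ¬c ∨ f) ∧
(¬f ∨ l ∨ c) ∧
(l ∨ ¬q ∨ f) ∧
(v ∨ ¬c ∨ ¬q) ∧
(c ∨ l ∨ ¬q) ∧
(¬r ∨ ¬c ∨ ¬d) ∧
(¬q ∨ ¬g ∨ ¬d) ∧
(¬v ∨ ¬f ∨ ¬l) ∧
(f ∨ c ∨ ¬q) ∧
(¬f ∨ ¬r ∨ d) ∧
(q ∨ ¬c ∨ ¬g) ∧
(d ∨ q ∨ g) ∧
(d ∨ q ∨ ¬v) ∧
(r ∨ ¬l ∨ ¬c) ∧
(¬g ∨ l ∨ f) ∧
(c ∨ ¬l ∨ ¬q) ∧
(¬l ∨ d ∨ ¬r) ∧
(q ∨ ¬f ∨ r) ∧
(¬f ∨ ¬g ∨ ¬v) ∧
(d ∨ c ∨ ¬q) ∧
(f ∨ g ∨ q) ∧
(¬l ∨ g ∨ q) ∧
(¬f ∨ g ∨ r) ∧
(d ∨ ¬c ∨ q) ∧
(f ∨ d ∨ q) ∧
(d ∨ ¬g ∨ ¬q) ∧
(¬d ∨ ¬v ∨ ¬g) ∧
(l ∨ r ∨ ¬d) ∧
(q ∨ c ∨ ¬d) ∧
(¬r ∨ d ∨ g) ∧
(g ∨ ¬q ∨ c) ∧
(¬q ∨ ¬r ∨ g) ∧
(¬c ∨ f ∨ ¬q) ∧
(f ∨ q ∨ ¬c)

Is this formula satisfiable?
No

No, the formula is not satisfiable.

No assignment of truth values to the variables can make all 34 clauses true simultaneously.

The formula is UNSAT (unsatisfiable).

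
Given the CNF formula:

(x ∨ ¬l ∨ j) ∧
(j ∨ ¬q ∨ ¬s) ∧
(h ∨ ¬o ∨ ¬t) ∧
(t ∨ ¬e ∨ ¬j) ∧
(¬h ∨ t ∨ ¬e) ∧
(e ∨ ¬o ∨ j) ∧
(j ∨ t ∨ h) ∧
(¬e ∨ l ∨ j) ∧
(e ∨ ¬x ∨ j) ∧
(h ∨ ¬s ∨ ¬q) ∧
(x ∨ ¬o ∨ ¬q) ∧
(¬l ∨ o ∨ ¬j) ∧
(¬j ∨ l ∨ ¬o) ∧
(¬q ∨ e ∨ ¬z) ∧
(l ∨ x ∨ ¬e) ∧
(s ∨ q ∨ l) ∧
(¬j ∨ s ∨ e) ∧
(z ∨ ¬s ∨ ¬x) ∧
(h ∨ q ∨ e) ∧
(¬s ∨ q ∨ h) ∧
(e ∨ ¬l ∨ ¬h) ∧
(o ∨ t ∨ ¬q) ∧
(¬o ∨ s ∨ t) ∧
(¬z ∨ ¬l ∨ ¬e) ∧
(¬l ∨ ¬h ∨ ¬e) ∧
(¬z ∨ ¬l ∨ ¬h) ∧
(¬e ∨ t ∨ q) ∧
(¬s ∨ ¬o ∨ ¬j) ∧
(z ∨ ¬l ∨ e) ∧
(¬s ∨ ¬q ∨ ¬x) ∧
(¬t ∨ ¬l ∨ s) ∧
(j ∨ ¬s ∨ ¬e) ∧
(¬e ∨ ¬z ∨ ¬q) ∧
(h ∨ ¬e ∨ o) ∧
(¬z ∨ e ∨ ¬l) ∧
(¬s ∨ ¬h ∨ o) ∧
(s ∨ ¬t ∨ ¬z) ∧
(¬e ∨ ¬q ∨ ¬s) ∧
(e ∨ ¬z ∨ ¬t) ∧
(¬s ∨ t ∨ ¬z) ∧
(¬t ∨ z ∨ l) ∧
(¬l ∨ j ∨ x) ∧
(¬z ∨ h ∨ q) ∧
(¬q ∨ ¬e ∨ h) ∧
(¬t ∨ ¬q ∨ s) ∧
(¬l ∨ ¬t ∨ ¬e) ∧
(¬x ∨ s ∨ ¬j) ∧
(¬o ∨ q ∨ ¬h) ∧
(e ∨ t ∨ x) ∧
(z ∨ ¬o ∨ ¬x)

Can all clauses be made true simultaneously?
No

No, the formula is not satisfiable.

No assignment of truth values to the variables can make all 50 clauses true simultaneously.

The formula is UNSAT (unsatisfiable).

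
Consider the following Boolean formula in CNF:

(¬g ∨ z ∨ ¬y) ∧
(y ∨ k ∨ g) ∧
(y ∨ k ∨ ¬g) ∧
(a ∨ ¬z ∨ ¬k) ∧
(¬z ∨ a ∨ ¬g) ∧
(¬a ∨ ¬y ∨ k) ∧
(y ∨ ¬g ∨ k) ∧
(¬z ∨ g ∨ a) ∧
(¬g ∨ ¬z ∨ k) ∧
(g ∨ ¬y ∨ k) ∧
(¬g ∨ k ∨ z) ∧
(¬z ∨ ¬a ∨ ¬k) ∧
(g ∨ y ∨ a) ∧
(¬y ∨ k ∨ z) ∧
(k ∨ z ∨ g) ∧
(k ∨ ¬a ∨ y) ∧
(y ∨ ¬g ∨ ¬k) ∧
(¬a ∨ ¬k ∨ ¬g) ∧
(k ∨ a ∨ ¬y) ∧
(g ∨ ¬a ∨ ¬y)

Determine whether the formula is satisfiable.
Yes

Yes, the formula is satisfiable.

One satisfying assignment is: a=True, y=False, z=False, k=True, g=False

Verification: With this assignment, all 20 clauses evaluate to true.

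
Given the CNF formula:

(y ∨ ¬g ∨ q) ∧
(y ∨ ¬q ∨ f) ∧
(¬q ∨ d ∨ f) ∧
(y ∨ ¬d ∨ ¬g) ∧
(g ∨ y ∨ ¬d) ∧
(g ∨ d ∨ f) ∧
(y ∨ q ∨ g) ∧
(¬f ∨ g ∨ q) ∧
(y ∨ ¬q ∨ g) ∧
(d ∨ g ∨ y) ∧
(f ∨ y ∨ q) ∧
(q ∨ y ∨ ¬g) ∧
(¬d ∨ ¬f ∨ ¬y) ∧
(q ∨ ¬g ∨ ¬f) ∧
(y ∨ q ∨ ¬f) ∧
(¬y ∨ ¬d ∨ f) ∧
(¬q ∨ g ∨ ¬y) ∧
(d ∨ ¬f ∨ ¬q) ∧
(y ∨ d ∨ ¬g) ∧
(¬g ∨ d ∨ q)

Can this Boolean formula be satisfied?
No

No, the formula is not satisfiable.

No assignment of truth values to the variables can make all 20 clauses true simultaneously.

The formula is UNSAT (unsatisfiable).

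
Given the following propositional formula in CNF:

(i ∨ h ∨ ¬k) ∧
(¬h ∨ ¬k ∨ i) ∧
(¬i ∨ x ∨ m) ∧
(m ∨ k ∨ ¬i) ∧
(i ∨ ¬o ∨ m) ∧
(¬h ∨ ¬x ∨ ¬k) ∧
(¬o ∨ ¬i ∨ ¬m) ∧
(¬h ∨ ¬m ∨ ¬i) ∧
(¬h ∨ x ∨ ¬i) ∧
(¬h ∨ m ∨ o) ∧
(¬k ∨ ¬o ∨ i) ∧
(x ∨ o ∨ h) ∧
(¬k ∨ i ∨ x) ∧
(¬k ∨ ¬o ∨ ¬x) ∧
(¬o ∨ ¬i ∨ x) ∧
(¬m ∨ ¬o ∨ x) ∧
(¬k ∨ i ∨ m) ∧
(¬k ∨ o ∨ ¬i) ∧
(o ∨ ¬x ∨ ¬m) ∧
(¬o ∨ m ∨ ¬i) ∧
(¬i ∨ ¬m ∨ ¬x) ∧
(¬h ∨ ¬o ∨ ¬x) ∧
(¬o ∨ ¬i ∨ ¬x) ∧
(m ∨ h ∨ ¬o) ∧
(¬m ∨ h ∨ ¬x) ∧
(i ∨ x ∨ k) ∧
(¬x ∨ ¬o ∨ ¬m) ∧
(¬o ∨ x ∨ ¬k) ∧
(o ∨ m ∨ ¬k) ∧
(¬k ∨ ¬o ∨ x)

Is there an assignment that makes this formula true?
Yes

Yes, the formula is satisfiable.

One satisfying assignment is: k=False, o=False, x=True, m=False, h=False, i=False

Verification: With this assignment, all 30 clauses evaluate to true.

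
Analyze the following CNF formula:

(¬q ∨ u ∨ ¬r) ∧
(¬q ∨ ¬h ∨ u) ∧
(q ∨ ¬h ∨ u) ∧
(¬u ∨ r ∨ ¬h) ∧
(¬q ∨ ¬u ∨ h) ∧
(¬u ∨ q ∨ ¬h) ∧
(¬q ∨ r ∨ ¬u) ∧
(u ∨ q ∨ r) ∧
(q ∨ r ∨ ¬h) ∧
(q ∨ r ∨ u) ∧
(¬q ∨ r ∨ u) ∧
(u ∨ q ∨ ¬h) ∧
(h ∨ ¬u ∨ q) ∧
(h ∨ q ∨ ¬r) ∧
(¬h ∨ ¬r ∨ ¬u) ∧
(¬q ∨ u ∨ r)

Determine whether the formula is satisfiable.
No

No, the formula is not satisfiable.

No assignment of truth values to the variables can make all 16 clauses true simultaneously.

The formula is UNSAT (unsatisfiable).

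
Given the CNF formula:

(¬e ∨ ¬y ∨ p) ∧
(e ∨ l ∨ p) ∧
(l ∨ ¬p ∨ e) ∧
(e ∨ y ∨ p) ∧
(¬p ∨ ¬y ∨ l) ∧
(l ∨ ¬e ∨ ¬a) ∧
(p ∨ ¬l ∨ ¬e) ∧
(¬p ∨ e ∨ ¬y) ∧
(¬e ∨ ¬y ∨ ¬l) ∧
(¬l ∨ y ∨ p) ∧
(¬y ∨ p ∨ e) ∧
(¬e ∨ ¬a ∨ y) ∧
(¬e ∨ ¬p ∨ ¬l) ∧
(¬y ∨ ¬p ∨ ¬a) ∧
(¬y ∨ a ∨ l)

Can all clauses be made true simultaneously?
Yes

Yes, the formula is satisfiable.

One satisfying assignment is: e=False, p=True, a=False, l=True, y=False

Verification: With this assignment, all 15 clauses evaluate to true.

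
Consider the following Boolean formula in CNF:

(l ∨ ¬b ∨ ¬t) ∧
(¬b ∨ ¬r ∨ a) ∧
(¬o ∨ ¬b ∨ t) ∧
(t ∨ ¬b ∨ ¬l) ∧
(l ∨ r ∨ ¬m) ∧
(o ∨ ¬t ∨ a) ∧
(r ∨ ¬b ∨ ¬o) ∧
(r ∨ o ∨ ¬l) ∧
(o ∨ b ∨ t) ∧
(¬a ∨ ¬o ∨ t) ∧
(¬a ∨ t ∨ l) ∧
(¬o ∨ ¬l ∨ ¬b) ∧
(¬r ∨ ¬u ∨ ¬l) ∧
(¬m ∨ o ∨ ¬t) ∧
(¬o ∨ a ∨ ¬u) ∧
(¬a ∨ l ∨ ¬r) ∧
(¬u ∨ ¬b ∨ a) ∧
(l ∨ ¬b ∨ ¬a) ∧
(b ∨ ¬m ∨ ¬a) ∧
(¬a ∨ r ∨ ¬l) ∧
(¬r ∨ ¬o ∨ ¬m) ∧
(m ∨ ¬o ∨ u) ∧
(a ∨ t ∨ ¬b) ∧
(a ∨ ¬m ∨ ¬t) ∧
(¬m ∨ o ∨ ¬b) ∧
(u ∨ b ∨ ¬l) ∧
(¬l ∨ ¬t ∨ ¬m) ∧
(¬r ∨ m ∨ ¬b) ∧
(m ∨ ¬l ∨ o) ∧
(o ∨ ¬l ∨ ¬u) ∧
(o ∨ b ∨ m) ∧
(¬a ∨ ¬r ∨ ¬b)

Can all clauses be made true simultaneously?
Yes

Yes, the formula is satisfiable.

One satisfying assignment is: r=False, b=False, m=False, t=True, l=False, a=True, u=True, o=True

Verification: With this assignment, all 32 clauses evaluate to true.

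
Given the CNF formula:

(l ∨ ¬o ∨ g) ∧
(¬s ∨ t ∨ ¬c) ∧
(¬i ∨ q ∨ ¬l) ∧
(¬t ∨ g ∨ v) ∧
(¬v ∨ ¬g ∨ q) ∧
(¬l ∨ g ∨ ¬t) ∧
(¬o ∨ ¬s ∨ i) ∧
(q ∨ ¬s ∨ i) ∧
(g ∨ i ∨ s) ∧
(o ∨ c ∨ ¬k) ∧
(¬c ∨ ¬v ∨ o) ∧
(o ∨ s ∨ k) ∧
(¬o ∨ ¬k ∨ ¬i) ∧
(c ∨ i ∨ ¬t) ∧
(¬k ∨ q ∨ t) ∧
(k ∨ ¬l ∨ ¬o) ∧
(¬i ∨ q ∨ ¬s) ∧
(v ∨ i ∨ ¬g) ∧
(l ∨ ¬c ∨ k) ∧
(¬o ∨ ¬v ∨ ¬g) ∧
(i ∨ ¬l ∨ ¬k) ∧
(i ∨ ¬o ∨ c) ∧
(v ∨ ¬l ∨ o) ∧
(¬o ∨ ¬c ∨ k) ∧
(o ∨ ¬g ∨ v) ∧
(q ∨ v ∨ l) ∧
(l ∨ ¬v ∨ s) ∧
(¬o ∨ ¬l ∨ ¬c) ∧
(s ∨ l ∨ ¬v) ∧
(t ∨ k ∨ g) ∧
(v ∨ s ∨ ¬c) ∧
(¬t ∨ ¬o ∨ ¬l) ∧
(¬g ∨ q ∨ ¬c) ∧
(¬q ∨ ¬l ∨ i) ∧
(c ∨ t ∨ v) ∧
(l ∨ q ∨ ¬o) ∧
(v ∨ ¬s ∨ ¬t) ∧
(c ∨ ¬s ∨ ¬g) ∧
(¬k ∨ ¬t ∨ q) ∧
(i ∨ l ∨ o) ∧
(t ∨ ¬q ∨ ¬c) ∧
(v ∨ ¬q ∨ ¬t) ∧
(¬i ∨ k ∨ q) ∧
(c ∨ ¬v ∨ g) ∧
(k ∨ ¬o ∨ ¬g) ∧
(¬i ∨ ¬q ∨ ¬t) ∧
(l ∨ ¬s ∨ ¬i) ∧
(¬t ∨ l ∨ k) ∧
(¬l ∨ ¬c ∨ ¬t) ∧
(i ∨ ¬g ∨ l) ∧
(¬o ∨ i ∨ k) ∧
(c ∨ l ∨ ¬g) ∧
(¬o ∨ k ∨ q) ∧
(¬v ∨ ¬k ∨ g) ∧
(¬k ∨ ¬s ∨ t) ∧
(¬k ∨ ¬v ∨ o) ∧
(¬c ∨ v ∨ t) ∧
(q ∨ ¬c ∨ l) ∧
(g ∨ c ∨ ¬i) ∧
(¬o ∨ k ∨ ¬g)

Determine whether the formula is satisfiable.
No

No, the formula is not satisfiable.

No assignment of truth values to the variables can make all 60 clauses true simultaneously.

The formula is UNSAT (unsatisfiable).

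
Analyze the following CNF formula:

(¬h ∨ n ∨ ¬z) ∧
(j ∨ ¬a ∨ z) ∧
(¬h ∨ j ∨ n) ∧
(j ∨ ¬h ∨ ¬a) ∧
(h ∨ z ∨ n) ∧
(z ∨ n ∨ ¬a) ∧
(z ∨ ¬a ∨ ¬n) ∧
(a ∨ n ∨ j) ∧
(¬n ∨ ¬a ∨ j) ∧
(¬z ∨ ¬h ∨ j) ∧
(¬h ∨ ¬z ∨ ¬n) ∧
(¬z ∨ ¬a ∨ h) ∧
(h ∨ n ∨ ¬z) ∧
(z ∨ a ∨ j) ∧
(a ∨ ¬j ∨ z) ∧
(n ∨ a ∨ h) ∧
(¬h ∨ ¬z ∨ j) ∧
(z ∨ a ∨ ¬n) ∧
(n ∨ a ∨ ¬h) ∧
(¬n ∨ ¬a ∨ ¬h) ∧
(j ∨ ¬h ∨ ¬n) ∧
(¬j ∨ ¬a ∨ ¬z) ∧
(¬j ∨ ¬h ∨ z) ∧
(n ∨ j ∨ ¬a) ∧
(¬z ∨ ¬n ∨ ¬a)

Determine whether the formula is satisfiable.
Yes

Yes, the formula is satisfiable.

One satisfying assignment is: n=True, z=True, j=True, a=False, h=False

Verification: With this assignment, all 25 clauses evaluate to true.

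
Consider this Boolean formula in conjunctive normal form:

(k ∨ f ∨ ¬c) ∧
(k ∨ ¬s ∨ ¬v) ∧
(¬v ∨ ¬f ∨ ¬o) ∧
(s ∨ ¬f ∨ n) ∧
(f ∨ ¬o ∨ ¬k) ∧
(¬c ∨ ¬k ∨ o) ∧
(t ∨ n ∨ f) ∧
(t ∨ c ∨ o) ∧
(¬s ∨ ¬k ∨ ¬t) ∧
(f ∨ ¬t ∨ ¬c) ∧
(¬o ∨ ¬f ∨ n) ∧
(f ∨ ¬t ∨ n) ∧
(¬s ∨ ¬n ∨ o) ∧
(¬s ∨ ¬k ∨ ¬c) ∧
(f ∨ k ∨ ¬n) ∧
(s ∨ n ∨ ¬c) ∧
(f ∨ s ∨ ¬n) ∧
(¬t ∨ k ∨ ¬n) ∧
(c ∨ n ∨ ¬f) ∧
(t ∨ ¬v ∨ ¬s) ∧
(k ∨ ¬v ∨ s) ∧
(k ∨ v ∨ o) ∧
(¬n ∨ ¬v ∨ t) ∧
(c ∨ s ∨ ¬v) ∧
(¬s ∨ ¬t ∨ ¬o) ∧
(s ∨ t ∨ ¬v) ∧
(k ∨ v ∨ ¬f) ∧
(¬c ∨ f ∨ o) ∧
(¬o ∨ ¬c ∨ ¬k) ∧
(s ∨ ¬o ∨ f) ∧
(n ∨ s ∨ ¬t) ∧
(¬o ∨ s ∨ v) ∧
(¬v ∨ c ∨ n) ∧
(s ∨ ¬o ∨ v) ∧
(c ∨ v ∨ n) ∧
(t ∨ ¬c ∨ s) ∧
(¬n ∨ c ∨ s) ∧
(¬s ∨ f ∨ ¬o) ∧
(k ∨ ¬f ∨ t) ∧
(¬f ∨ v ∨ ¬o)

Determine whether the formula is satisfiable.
No

No, the formula is not satisfiable.

No assignment of truth values to the variables can make all 40 clauses true simultaneously.

The formula is UNSAT (unsatisfiable).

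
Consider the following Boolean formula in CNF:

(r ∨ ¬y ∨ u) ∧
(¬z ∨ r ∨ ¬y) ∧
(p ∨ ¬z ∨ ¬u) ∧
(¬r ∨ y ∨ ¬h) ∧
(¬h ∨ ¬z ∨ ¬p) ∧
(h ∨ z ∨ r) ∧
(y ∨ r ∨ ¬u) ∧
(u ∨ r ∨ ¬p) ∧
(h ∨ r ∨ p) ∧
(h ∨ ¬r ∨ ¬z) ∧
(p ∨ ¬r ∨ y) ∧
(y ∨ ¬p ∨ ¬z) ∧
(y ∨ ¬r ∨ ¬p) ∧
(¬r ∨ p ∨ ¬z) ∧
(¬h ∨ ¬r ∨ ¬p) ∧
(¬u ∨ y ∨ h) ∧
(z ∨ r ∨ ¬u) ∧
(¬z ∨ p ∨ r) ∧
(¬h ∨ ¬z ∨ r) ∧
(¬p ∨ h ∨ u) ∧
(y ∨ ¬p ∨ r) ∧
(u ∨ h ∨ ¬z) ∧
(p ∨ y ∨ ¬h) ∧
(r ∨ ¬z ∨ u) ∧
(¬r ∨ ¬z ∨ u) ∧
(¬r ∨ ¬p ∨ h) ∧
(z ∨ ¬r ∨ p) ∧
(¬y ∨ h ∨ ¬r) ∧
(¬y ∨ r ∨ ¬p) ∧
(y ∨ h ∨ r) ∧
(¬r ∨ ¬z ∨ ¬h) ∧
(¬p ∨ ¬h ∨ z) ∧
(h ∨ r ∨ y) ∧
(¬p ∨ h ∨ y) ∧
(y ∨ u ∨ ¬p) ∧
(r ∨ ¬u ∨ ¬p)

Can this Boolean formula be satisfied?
No

No, the formula is not satisfiable.

No assignment of truth values to the variables can make all 36 clauses true simultaneously.

The formula is UNSAT (unsatisfiable).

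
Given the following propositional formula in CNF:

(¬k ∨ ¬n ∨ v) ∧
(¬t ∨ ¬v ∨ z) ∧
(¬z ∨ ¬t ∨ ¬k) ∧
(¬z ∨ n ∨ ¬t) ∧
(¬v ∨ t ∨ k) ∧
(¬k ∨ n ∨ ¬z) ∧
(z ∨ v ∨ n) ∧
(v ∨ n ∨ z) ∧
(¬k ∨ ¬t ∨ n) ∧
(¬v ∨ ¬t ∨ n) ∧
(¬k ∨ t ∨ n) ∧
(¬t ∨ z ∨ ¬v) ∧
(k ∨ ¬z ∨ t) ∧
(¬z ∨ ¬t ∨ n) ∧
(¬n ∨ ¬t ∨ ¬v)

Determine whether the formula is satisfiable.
Yes

Yes, the formula is satisfiable.

One satisfying assignment is: k=True, n=True, v=True, t=False, z=True

Verification: With this assignment, all 15 clauses evaluate to true.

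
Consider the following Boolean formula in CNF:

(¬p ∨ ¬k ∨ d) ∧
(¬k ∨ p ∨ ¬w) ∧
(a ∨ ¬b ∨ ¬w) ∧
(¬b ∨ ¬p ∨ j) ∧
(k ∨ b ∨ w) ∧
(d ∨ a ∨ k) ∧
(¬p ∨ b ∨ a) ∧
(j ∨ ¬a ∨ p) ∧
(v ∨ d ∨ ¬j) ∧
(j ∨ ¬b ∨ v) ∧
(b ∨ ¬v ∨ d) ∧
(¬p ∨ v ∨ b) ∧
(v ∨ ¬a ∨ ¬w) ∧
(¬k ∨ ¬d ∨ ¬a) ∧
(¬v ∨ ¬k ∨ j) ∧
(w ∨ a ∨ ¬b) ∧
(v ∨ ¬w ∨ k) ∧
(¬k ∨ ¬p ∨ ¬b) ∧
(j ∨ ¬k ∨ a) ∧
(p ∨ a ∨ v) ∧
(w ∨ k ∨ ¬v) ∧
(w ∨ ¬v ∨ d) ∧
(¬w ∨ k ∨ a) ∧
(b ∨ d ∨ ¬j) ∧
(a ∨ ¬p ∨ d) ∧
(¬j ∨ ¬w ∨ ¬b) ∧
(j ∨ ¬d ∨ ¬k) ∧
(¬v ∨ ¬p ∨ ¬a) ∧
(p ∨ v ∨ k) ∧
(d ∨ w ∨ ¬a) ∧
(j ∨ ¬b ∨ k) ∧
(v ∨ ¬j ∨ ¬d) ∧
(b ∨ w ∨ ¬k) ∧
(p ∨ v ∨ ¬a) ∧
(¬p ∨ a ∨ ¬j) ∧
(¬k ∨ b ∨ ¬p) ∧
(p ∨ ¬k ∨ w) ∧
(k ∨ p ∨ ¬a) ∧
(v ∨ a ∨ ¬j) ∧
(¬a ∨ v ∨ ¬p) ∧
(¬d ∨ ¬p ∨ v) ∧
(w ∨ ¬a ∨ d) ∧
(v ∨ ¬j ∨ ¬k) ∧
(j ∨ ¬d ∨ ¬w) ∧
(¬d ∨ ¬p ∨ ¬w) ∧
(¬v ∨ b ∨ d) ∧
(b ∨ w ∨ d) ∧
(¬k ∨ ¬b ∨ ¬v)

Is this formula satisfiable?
No

No, the formula is not satisfiable.

No assignment of truth values to the variables can make all 48 clauses true simultaneously.

The formula is UNSAT (unsatisfiable).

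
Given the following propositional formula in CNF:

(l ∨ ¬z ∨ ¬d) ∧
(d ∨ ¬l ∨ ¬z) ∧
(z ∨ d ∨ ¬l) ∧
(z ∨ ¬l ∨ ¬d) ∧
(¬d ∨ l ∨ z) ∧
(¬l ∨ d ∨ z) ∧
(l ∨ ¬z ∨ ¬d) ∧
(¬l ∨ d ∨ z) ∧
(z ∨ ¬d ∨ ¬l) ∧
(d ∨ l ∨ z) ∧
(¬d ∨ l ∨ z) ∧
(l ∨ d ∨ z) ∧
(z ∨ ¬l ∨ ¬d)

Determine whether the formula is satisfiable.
Yes

Yes, the formula is satisfiable.

One satisfying assignment is: l=False, z=True, d=False

Verification: With this assignment, all 13 clauses evaluate to true.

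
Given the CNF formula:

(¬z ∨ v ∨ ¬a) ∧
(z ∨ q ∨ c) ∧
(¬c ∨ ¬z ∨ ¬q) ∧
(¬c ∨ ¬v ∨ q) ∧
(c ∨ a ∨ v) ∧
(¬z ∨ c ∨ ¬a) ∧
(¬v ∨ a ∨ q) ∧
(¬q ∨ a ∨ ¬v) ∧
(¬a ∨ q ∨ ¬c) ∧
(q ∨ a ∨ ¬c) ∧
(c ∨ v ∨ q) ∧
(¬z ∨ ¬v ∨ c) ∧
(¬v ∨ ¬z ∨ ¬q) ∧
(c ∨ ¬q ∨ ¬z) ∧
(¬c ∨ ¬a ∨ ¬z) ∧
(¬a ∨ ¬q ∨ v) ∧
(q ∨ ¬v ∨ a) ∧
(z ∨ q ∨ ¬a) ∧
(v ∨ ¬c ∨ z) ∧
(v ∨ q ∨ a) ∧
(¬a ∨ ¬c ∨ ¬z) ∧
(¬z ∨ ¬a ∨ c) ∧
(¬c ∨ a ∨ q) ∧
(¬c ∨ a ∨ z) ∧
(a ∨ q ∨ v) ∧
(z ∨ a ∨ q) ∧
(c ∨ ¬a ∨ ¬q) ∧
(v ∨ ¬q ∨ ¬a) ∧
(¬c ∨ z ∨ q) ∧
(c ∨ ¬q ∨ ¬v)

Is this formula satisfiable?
Yes

Yes, the formula is satisfiable.

One satisfying assignment is: v=True, q=True, a=True, c=True, z=False

Verification: With this assignment, all 30 clauses evaluate to true.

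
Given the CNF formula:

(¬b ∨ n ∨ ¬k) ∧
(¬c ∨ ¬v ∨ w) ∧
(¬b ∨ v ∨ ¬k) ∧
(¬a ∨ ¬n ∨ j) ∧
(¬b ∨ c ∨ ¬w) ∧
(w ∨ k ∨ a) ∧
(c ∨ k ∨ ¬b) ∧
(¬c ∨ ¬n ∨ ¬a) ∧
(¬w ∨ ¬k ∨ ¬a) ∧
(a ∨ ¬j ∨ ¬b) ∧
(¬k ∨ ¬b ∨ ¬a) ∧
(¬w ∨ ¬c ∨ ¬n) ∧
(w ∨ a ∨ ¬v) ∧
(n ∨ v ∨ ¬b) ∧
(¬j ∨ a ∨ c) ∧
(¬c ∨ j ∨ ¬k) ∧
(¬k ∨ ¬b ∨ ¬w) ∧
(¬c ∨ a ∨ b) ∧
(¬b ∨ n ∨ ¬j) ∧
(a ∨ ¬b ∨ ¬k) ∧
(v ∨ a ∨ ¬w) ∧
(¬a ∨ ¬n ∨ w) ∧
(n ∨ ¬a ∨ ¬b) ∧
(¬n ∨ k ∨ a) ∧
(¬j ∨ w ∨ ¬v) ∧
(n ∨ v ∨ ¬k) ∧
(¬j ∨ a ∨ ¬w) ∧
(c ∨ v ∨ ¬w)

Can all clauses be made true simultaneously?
Yes

Yes, the formula is satisfiable.

One satisfying assignment is: b=False, j=False, v=False, w=False, n=True, k=True, c=False, a=False

Verification: With this assignment, all 28 clauses evaluate to true.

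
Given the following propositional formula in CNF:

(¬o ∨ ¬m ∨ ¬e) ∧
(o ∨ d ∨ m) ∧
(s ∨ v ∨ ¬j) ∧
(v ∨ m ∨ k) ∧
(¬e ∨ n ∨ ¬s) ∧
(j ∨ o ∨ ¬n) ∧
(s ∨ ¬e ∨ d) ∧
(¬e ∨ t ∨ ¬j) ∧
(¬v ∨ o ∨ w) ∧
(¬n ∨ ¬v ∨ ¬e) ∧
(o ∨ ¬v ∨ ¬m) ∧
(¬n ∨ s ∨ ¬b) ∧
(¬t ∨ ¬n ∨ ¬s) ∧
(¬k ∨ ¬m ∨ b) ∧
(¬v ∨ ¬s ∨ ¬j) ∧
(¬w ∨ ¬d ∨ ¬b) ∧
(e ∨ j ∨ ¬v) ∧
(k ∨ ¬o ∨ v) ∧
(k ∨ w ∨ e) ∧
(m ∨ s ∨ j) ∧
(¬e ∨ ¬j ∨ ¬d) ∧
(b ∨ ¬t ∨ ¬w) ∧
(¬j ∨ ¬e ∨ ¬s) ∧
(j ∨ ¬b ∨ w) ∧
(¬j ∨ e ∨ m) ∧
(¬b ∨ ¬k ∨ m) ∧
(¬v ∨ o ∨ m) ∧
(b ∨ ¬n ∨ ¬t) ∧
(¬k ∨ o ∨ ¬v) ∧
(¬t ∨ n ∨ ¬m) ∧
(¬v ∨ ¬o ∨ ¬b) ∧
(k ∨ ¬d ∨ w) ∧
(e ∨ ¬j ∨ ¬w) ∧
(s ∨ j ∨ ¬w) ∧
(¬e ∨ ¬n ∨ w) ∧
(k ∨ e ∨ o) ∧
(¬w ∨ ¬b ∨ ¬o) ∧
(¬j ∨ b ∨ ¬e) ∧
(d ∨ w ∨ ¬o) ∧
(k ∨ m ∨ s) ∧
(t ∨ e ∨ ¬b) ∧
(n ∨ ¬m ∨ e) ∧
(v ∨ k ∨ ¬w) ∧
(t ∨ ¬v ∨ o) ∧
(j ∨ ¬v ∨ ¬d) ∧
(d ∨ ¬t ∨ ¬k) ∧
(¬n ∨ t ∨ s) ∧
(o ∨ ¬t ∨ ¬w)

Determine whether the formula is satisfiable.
Yes

Yes, the formula is satisfiable.

One satisfying assignment is: t=False, e=False, s=True, k=True, w=False, j=False, d=True, v=False, n=False, m=False, b=False, o=False

Verification: With this assignment, all 48 clauses evaluate to true.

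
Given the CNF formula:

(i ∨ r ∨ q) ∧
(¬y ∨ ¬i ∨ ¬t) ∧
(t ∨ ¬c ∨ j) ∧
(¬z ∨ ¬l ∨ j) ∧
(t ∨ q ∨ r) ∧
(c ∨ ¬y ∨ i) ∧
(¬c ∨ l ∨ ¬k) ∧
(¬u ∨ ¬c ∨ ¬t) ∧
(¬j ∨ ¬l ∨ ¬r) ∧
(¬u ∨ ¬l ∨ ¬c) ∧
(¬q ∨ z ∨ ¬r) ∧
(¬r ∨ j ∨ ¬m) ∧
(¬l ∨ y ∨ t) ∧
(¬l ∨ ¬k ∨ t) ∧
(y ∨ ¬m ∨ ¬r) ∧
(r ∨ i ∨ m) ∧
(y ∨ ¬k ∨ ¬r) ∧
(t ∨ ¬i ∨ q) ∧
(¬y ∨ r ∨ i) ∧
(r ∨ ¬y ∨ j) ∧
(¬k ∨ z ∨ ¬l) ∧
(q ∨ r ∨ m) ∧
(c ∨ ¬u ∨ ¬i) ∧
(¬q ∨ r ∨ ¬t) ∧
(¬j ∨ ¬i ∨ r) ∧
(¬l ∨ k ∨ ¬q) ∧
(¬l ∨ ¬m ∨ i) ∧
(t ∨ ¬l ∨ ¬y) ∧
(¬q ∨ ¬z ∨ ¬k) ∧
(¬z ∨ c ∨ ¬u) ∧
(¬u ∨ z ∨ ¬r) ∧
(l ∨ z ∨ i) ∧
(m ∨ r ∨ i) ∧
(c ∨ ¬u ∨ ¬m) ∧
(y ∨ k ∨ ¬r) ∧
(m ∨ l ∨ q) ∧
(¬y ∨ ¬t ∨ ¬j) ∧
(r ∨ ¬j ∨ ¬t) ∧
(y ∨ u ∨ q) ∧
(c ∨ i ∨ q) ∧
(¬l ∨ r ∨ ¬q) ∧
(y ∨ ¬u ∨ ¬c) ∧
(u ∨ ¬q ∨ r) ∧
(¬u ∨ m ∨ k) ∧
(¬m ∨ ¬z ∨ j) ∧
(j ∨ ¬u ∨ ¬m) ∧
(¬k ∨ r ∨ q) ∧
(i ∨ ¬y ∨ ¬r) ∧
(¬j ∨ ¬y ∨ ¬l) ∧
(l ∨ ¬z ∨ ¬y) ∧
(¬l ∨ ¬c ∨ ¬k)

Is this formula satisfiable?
No

No, the formula is not satisfiable.

No assignment of truth values to the variables can make all 51 clauses true simultaneously.

The formula is UNSAT (unsatisfiable).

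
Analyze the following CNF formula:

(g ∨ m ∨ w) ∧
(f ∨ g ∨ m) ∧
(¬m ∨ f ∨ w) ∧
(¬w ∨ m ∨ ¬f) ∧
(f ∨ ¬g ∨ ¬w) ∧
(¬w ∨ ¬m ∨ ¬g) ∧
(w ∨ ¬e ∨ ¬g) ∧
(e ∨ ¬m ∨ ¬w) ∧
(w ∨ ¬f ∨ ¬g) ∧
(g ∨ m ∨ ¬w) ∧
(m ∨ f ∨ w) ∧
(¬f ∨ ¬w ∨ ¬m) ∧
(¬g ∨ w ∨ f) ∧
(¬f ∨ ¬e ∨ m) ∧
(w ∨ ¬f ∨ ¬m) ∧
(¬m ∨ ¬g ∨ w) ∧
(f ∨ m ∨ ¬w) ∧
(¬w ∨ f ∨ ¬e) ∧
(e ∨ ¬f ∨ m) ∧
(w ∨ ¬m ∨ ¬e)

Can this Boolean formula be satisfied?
No

No, the formula is not satisfiable.

No assignment of truth values to the variables can make all 20 clauses true simultaneously.

The formula is UNSAT (unsatisfiable).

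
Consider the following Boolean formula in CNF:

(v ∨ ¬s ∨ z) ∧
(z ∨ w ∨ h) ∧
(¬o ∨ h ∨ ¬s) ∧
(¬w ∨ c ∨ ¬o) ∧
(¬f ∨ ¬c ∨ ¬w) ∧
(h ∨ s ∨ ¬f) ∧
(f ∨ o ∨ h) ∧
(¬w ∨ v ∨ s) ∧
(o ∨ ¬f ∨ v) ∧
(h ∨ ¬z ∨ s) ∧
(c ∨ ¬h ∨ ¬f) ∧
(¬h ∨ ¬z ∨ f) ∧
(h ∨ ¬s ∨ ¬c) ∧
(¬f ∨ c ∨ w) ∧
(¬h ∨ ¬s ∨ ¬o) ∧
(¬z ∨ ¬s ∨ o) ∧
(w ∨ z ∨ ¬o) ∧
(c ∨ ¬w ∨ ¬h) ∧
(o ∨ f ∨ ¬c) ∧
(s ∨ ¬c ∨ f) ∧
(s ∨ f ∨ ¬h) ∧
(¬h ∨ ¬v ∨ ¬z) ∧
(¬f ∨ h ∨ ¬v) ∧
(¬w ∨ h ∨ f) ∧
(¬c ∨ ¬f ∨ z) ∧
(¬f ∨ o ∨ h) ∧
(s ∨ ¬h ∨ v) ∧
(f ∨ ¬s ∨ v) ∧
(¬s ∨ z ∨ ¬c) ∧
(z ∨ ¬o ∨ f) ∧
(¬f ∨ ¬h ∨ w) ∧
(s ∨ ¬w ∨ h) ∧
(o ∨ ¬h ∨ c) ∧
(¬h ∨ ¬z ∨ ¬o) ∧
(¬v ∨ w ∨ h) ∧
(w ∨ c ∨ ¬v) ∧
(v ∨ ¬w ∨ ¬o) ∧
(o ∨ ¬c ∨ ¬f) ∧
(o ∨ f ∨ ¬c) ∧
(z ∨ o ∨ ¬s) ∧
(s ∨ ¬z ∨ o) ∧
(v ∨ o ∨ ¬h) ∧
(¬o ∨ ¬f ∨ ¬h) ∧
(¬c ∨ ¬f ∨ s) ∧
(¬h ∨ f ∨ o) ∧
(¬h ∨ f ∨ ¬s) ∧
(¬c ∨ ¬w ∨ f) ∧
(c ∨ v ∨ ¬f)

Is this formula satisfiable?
No

No, the formula is not satisfiable.

No assignment of truth values to the variables can make all 48 clauses true simultaneously.

The formula is UNSAT (unsatisfiable).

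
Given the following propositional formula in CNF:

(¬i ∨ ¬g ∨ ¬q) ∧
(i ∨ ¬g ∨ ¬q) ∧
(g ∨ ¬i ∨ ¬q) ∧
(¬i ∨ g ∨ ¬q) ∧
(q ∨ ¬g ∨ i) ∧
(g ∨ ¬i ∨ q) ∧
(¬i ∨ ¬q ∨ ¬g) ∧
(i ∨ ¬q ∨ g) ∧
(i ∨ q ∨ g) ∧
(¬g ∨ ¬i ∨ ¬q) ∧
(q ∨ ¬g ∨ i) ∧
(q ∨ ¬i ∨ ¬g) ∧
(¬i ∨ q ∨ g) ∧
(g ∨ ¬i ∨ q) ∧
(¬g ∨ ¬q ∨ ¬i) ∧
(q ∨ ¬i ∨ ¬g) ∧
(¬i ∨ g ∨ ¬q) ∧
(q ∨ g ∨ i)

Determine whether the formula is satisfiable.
No

No, the formula is not satisfiable.

No assignment of truth values to the variables can make all 18 clauses true simultaneously.

The formula is UNSAT (unsatisfiable).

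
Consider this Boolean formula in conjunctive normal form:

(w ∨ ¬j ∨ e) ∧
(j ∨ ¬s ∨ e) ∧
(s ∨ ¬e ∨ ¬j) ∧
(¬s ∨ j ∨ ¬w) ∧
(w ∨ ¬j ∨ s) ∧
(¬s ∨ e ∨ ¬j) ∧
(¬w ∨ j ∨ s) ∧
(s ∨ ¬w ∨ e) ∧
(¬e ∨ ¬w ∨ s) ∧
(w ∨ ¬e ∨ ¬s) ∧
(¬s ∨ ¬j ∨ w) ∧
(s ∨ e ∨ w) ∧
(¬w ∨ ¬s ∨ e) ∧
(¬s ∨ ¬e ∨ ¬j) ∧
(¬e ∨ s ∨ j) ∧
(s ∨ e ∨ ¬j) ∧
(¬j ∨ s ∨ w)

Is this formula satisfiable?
No

No, the formula is not satisfiable.

No assignment of truth values to the variables can make all 17 clauses true simultaneously.

The formula is UNSAT (unsatisfiable).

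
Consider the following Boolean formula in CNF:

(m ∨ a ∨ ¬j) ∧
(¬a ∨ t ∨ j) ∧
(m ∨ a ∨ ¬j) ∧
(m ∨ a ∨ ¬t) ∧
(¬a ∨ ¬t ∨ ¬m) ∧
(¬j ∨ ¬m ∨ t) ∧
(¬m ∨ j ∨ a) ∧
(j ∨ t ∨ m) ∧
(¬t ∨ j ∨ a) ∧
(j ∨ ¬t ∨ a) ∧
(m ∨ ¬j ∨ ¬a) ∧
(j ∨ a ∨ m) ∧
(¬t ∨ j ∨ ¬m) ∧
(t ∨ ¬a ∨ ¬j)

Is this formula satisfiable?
Yes

Yes, the formula is satisfiable.

One satisfying assignment is: a=False, m=True, j=True, t=True

Verification: With this assignment, all 14 clauses evaluate to true.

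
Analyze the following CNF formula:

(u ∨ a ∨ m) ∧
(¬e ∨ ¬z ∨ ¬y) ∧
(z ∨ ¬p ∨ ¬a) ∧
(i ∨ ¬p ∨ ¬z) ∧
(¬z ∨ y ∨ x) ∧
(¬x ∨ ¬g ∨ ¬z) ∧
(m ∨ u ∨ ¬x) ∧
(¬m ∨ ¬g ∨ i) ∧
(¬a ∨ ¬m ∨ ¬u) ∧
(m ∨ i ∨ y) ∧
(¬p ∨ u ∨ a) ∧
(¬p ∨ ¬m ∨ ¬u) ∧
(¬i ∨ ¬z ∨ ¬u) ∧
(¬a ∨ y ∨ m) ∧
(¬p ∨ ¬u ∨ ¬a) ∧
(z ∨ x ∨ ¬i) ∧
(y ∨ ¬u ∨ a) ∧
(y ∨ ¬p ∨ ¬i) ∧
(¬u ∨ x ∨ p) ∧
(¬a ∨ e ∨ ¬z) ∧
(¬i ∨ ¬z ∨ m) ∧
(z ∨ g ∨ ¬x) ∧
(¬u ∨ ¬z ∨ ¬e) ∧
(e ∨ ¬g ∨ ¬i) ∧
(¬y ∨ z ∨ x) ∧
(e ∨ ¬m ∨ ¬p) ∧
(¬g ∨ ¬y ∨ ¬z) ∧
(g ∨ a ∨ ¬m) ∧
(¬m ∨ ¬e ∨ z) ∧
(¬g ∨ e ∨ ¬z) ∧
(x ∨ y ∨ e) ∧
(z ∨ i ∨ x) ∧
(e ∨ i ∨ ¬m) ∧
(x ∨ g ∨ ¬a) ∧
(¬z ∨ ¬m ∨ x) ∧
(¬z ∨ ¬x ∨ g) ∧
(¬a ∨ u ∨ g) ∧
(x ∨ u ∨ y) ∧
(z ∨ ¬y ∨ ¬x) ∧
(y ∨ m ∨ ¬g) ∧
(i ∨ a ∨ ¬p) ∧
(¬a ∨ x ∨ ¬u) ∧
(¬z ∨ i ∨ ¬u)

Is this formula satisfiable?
No

No, the formula is not satisfiable.

No assignment of truth values to the variables can make all 43 clauses true simultaneously.

The formula is UNSAT (unsatisfiable).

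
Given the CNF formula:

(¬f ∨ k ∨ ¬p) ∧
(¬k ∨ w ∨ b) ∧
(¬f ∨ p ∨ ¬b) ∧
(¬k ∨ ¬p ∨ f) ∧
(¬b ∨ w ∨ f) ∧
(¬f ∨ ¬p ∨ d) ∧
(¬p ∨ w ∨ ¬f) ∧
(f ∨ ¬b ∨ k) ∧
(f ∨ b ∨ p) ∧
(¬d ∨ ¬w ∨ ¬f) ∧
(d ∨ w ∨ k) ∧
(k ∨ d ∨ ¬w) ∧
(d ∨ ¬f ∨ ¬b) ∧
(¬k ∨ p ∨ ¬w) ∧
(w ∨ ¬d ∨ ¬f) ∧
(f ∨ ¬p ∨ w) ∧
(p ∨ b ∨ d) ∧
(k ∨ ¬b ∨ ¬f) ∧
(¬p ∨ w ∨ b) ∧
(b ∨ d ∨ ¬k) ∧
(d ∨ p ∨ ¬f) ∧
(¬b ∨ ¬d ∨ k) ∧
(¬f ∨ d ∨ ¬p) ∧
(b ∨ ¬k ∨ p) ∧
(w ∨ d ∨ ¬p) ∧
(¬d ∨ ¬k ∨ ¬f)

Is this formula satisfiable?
Yes

Yes, the formula is satisfiable.

One satisfying assignment is: b=False, p=True, d=True, k=False, w=True, f=False

Verification: With this assignment, all 26 clauses evaluate to true.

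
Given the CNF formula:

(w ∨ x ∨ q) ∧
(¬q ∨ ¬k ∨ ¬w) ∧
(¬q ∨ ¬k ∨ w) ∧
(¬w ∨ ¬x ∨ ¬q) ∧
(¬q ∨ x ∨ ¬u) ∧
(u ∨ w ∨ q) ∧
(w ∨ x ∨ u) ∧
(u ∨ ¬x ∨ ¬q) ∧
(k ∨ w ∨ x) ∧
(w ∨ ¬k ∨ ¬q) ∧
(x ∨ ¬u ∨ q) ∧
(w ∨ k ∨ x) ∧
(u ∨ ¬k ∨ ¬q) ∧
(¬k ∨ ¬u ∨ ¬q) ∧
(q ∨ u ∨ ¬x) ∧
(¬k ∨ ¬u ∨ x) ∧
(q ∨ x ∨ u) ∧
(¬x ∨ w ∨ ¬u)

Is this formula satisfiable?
Yes

Yes, the formula is satisfiable.

One satisfying assignment is: q=True, x=False, w=True, u=False, k=False

Verification: With this assignment, all 18 clauses evaluate to true.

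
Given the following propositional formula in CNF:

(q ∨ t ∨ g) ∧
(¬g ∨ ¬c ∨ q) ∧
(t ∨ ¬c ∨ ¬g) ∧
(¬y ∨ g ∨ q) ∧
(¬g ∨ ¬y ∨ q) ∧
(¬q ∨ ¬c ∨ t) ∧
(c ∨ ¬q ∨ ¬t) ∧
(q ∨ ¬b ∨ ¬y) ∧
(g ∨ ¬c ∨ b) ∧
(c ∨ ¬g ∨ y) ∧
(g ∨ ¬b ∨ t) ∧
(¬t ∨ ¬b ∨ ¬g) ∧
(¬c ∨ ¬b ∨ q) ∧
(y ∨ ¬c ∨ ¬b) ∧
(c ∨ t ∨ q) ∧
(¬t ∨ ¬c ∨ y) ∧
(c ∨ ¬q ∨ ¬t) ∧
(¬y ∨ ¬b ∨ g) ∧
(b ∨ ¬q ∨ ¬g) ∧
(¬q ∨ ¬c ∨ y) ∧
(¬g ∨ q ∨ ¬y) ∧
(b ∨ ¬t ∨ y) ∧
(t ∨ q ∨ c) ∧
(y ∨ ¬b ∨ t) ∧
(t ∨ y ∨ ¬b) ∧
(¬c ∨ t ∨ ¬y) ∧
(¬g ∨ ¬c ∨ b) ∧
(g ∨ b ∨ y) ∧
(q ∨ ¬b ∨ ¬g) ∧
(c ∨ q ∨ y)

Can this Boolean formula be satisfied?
Yes

Yes, the formula is satisfiable.

One satisfying assignment is: c=False, t=False, y=True, b=False, g=False, q=True

Verification: With this assignment, all 30 clauses evaluate to true.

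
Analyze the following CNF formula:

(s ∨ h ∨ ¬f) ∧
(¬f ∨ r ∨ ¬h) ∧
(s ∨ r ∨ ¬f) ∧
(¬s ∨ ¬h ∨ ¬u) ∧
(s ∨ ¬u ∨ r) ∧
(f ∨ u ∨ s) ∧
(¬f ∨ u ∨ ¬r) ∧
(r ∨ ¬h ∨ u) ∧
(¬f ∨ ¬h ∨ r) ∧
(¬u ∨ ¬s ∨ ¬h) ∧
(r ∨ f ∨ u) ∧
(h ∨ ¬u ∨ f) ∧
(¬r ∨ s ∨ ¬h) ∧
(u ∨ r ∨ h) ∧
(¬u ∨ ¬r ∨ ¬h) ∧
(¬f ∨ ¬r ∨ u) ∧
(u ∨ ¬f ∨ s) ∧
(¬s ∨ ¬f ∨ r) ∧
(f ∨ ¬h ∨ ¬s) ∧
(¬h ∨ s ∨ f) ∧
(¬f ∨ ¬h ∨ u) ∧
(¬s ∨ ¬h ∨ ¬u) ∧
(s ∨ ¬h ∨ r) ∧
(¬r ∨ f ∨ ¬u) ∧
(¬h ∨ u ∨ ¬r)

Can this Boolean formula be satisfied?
Yes

Yes, the formula is satisfiable.

One satisfying assignment is: u=False, s=True, h=False, f=False, r=True

Verification: With this assignment, all 25 clauses evaluate to true.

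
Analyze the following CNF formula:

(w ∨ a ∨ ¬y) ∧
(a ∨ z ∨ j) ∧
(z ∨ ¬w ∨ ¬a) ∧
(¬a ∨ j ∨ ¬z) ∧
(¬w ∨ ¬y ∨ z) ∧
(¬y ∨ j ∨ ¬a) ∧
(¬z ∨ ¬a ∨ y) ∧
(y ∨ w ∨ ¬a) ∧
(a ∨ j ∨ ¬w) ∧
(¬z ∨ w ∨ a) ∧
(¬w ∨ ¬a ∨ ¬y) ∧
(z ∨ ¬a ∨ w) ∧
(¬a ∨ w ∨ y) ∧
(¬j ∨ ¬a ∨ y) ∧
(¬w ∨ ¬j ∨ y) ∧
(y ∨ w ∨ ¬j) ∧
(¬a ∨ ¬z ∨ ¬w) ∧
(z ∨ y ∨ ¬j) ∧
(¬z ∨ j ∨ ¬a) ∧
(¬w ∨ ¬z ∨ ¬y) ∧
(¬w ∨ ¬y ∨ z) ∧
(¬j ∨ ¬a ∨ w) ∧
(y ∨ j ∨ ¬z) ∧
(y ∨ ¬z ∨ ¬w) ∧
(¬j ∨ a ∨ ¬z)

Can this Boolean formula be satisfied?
No

No, the formula is not satisfiable.

No assignment of truth values to the variables can make all 25 clauses true simultaneously.

The formula is UNSAT (unsatisfiable).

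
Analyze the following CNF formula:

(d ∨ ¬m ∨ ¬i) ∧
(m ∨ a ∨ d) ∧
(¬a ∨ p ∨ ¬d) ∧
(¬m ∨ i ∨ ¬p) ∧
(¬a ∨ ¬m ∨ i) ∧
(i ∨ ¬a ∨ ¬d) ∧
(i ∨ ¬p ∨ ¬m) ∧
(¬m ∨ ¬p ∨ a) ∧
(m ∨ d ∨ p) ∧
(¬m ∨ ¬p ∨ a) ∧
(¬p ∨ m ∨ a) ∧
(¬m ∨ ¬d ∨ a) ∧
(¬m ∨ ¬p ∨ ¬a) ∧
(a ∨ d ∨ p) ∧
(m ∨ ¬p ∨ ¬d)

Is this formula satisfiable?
Yes

Yes, the formula is satisfiable.

One satisfying assignment is: p=False, a=False, i=False, d=True, m=False

Verification: With this assignment, all 15 clauses evaluate to true.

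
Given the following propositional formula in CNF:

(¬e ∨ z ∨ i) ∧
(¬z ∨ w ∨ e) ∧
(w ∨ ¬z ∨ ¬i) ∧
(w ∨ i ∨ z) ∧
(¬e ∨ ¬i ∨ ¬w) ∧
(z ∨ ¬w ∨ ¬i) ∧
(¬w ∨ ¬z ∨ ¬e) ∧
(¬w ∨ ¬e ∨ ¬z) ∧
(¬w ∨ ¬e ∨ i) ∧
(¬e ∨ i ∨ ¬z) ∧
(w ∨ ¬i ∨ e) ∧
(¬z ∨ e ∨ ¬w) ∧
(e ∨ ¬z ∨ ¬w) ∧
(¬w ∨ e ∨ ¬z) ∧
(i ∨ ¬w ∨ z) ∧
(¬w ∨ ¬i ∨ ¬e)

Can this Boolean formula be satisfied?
Yes

Yes, the formula is satisfiable.

One satisfying assignment is: z=False, e=True, w=False, i=True

Verification: With this assignment, all 16 clauses evaluate to true.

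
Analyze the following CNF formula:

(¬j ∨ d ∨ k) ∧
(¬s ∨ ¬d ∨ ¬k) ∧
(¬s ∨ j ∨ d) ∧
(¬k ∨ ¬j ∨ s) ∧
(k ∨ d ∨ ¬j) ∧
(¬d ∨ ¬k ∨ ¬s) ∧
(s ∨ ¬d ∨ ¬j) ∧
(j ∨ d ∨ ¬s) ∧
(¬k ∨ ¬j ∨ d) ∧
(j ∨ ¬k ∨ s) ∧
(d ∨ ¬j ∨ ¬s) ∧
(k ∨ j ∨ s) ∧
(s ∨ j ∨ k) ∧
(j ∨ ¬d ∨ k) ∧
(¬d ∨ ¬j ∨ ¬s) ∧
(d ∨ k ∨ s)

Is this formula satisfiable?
No

No, the formula is not satisfiable.

No assignment of truth values to the variables can make all 16 clauses true simultaneously.

The formula is UNSAT (unsatisfiable).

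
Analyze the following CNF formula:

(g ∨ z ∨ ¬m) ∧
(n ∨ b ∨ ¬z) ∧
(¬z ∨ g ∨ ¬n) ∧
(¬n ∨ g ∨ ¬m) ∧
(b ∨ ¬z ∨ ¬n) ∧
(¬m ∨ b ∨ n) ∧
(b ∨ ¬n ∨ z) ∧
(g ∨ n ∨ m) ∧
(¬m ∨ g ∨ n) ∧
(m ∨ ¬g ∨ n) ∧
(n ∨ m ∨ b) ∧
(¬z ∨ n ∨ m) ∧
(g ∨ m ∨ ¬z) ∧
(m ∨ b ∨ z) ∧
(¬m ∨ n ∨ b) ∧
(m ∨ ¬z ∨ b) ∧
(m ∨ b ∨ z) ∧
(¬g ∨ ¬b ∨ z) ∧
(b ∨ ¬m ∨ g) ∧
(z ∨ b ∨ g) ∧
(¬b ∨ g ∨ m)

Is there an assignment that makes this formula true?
Yes

Yes, the formula is satisfiable.

One satisfying assignment is: z=True, n=True, m=False, g=True, b=True

Verification: With this assignment, all 21 clauses evaluate to true.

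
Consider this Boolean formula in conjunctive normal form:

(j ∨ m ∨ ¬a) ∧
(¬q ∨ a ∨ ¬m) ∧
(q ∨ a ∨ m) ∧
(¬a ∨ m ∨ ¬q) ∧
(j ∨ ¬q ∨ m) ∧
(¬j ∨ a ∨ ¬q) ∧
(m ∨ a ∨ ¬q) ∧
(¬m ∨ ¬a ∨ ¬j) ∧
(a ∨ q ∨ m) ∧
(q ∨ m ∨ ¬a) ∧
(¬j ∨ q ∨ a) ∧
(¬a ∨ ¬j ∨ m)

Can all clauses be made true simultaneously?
Yes

Yes, the formula is satisfiable.

One satisfying assignment is: m=True, a=False, j=False, q=False

Verification: With this assignment, all 12 clauses evaluate to true.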